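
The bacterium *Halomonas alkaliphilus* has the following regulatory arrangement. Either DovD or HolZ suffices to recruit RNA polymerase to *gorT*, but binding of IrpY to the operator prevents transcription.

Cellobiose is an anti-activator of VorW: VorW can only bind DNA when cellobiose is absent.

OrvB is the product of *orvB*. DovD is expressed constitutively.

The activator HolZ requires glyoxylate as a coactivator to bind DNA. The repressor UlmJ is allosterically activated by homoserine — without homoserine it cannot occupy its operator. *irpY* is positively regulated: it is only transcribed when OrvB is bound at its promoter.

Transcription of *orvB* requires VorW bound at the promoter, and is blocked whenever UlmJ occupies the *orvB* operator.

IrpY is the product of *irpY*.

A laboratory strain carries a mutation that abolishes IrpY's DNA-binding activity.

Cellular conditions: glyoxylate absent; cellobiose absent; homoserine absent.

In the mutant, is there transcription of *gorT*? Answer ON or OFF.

ON

IrpY is non-functional in this strain, so it has no effect.
DovD is produced constitutively and is active.
Glyoxylate is absent, so HolZ is inactive.
Activator DovD is present, so *gorT* is transcribed.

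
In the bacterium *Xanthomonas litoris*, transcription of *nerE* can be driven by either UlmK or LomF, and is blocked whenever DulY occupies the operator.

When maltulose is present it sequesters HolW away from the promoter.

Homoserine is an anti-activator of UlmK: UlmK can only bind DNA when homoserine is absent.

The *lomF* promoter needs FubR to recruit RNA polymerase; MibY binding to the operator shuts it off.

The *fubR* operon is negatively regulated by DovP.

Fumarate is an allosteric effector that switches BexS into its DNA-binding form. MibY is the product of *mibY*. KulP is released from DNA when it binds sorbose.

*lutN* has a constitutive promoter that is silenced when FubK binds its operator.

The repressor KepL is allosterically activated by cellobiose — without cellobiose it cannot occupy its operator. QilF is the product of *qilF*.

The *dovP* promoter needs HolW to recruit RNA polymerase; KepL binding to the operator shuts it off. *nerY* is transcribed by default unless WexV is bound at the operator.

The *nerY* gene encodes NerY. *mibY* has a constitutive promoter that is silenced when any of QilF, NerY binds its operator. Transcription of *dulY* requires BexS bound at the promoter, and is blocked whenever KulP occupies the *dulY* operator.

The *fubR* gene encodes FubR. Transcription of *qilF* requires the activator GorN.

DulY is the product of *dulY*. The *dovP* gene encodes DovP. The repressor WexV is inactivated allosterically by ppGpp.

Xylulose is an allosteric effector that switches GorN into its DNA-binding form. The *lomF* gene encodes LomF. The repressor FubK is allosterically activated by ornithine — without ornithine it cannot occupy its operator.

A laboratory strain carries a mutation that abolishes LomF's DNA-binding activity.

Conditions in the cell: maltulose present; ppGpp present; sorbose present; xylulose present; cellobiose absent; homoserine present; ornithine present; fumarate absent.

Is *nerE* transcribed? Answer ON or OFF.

Homoserine is present, so UlmK is inactive.
LomF is non-functional in this strain, so it has no effect.
Fumarate is absent, so BexS is inactive.
Sorbose is present, so KulP is inactive.
Required activator BexS is absent, so *dulY* is not transcribed.
So DulY is not produced.
No activator is available at the *nerE* promoter, so *nerE* is not transcribed.

OFF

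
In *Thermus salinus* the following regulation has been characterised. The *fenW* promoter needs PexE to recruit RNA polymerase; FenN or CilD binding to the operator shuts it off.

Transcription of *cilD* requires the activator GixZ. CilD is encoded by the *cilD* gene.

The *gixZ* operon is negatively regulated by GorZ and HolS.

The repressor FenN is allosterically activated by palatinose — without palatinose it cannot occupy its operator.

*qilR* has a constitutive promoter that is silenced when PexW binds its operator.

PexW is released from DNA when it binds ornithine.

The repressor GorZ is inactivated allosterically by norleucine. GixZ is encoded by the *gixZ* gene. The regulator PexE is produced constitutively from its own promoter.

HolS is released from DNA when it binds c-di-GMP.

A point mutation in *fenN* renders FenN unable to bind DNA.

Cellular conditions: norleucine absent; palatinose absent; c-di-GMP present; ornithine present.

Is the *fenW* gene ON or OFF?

ON

FenN is non-functional in this strain, so it has no effect.
PexE is produced constitutively and is active.
Norleucine is absent, so GorZ is active.
c-di-GMP is present, so HolS is inactive.
With repressor GorZ bound, *gixZ* is not transcribed.
So GixZ is not produced.
Required activator GixZ is absent, so *cilD* is not transcribed.
So CilD is not produced.
No repressor is bound and PexE is active, so *fenW* is transcribed.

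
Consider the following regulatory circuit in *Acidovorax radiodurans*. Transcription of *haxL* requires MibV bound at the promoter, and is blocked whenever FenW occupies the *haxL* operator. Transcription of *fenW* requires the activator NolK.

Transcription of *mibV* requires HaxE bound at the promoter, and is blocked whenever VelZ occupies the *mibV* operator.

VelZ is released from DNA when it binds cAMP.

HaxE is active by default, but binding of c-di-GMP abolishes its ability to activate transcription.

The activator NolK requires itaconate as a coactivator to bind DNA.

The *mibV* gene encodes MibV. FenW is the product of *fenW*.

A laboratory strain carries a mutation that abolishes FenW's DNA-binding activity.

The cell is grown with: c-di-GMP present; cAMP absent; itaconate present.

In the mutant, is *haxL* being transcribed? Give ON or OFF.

OFF

c-di-GMP is present, so HaxE is inactive.
cAMP is absent, so VelZ is active.
With repressor VelZ bound, *mibV* is not transcribed.
So MibV is not produced.
FenW is non-functional in this strain, so it has no effect.
Required activator MibV is absent, so *haxL* is not transcribed.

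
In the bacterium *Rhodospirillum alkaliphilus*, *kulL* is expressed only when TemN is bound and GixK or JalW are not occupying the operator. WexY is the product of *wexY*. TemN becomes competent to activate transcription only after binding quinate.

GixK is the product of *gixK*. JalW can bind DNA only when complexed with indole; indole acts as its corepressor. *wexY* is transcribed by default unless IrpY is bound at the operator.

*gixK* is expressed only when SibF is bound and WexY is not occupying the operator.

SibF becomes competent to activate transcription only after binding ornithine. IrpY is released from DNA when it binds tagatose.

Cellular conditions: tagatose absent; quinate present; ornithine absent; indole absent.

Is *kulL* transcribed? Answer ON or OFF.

Quinate is present, so TemN is active.
Tagatose is absent, so IrpY is active.
With repressor IrpY bound, *wexY* is not transcribed.
So WexY is not produced.
Ornithine is absent, so SibF is inactive.
Required activator SibF is absent, so *gixK* is not transcribed.
So GixK is not produced.
Indole is absent, so JalW is inactive.
No repressor is bound and TemN is active, so *kulL* is transcribed.

ON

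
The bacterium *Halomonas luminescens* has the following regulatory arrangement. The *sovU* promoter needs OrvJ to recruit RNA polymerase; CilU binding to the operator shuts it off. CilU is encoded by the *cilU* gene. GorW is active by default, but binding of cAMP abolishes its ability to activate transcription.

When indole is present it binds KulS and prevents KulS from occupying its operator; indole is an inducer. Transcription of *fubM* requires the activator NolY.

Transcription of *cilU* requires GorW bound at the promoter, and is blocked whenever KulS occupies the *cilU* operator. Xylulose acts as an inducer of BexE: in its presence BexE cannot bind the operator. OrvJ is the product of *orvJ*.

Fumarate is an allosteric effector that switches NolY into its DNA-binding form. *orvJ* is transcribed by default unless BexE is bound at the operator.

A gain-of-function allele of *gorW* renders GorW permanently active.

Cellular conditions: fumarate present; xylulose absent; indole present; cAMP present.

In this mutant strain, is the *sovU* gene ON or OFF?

OFF

Xylulose is absent, so BexE is active.
With repressor BexE bound, *orvJ* is not transcribed.
So OrvJ is not produced.
GorW is constitutively active in this strain.
Indole is present, so KulS is inactive.
No repressor is bound and GorW is active, so *cilU* is transcribed.
So CilU is produced and active.
With repressor CilU bound, *sovU* is not transcribed.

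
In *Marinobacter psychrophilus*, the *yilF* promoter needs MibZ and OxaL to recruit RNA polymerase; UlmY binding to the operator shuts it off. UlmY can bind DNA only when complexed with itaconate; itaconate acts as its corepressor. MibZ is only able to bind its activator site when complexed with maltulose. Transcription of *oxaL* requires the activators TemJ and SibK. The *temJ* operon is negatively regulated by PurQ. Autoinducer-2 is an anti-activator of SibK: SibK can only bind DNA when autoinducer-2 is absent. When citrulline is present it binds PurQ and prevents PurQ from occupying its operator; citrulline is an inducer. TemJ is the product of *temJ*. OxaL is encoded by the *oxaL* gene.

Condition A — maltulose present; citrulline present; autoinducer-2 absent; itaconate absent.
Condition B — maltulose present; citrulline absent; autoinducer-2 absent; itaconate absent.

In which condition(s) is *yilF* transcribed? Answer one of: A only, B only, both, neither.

Condition A:
Maltulose is present, so MibZ is active.
Citrulline is present, so PurQ is inactive.
With no repressor bound, *temJ* is transcribed.
So TemJ is produced and active.
Autoinducer-2 is absent, so SibK is active.
No repressor is bound and TemJ and SibK are active, so *oxaL* is transcribed.
So OxaL is produced and active.
Itaconate is absent, so UlmY is inactive.
No repressor is bound and MibZ and OxaL are active, so *yilF* is transcribed.
→ *yilF* is ON in A.
Condition B:
Maltulose is present, so MibZ is active.
Citrulline is absent, so PurQ is active.
With repressor PurQ bound, *temJ* is not transcribed.
So TemJ is not produced.
Autoinducer-2 is absent, so SibK is active.
Required activator TemJ is absent, so *oxaL* is not transcribed.
So OxaL is not produced.
Itaconate is absent, so UlmY is inactive.
Required activator OxaL is absent, so *yilF* is not transcribed.
→ *yilF* is OFF in B.

A only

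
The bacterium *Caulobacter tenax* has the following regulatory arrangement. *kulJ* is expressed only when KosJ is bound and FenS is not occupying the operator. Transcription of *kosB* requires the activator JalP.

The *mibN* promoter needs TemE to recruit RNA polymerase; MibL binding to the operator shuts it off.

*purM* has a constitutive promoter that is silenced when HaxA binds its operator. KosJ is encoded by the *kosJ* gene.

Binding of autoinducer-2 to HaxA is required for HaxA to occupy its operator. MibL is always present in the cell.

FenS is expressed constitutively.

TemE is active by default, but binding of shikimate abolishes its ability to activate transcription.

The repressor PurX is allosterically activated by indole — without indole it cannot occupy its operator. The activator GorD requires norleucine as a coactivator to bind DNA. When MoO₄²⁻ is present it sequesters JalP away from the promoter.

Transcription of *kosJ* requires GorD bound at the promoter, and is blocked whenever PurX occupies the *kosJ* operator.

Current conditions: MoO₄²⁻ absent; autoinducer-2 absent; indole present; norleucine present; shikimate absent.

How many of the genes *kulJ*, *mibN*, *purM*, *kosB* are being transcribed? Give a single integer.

2

FenS is produced constitutively and is active.
Indole is present, so PurX is active.
Norleucine is present, so GorD is active.
With repressor PurX bound, *kosJ* is not transcribed.
So KosJ is not produced.
With repressor FenS bound, *kulJ* is not transcribed.
→ *kulJ* is OFF.
Shikimate is absent, so TemE is active.
MibL is produced constitutively and is active.
With repressor MibL bound, *mibN* is not transcribed.
→ *mibN* is OFF.
Autoinducer-2 is absent, so HaxA is inactive.
With no repressor bound, *purM* is transcribed.
→ *purM* is ON.
MoO₄²⁻ is absent, so JalP is active.
No repressor is bound and JalP is active, so *kosB* is transcribed.
→ *kosB* is ON.
2 of the 4 genes are transcribed.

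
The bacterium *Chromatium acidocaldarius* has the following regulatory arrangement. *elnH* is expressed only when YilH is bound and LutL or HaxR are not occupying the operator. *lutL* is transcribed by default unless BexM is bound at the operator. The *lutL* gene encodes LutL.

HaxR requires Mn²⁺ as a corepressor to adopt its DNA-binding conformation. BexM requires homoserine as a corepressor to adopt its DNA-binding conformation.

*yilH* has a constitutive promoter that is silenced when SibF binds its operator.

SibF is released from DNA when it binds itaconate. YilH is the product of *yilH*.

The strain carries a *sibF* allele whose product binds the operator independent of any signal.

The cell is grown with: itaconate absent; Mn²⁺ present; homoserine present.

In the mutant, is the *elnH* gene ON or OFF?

OFF

SibF is constitutively active in this strain.
With repressor SibF bound, *yilH* is not transcribed.
So YilH is not produced.
Homoserine is present, so BexM is active.
With repressor BexM bound, *lutL* is not transcribed.
So LutL is not produced.
Mn²⁺ is present, so HaxR is active.
With repressor HaxR bound, *elnH* is not transcribed.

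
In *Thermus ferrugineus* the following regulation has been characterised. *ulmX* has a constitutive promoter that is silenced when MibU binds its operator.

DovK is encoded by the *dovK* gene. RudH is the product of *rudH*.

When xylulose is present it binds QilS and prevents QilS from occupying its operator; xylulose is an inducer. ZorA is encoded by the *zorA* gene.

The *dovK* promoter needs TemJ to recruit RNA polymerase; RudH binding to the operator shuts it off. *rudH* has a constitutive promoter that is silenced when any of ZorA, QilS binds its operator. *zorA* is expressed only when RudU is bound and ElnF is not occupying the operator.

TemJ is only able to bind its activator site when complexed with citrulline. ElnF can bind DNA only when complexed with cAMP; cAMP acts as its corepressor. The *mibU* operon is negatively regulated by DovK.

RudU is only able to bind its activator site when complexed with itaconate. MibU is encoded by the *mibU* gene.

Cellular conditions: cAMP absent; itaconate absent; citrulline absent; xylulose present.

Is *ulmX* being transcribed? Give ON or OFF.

OFF

Itaconate is absent, so RudU is inactive.
cAMP is absent, so ElnF is inactive.
Required activator RudU is absent, so *zorA* is not transcribed.
So ZorA is not produced.
Xylulose is present, so QilS is inactive.
With no repressor bound, *rudH* is transcribed.
So RudH is produced and active.
Citrulline is absent, so TemJ is inactive.
With repressor RudH bound, *dovK* is not transcribed.
So DovK is not produced.
With no repressor bound, *mibU* is transcribed.
So MibU is produced and active.
With repressor MibU bound, *ulmX* is not transcribed.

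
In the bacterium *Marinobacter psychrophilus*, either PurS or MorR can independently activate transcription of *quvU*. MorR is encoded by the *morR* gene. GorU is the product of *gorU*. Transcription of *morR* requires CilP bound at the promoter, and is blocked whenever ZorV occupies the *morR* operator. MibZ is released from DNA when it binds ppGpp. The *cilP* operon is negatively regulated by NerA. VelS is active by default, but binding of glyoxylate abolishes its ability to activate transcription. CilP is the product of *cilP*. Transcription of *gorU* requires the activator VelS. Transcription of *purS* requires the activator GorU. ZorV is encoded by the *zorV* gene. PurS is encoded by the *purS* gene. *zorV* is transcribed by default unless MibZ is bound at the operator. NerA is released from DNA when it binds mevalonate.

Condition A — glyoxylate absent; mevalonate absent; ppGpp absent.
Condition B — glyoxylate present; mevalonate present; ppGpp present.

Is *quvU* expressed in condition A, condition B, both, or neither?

A only

Condition A:
Glyoxylate is absent, so VelS is active.
No repressor is bound and VelS is active, so *gorU* is transcribed.
So GorU is produced and active.
No repressor is bound and GorU is active, so *purS* is transcribed.
So PurS is produced and active.
Mevalonate is absent, so NerA is active.
With repressor NerA bound, *cilP* is not transcribed.
So CilP is not produced.
ppGpp is absent, so MibZ is active.
With repressor MibZ bound, *zorV* is not transcribed.
So ZorV is not produced.
Required activator CilP is absent, so *morR* is not transcribed.
So MorR is not produced.
Activator PurS is present, so *quvU* is transcribed.
→ *quvU* is ON in A.
Condition B:
Glyoxylate is present, so VelS is inactive.
Required activator VelS is absent, so *gorU* is not transcribed.
So GorU is not produced.
Required activator GorU is absent, so *purS* is not transcribed.
So PurS is not produced.
Mevalonate is present, so NerA is inactive.
With no repressor bound, *cilP* is transcribed.
So CilP is produced and active.
ppGpp is present, so MibZ is inactive.
With no repressor bound, *zorV* is transcribed.
So ZorV is produced and active.
With repressor ZorV bound, *morR* is not transcribed.
So MorR is not produced.
No activator is available at the *quvU* promoter, so *quvU* is not transcribed.
→ *quvU* is OFF in B.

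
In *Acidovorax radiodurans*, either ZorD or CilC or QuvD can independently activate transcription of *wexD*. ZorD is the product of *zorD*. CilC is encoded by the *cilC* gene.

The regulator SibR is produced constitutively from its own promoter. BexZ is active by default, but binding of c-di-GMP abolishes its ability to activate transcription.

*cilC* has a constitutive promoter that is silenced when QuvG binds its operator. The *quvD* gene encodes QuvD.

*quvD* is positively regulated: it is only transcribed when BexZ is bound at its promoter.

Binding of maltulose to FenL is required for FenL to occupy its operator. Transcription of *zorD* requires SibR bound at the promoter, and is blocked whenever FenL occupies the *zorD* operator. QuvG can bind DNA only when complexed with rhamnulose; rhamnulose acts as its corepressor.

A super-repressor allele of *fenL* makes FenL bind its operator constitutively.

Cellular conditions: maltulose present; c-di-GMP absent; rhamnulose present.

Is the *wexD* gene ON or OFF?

FenL is constitutively active in this strain.
SibR is produced constitutively and is active.
With repressor FenL bound, *zorD* is not transcribed.
So ZorD is not produced.
Rhamnulose is present, so QuvG is active.
With repressor QuvG bound, *cilC* is not transcribed.
So CilC is not produced.
c-di-GMP is absent, so BexZ is active.
No repressor is bound and BexZ is active, so *quvD* is transcribed.
So QuvD is produced and active.
Activator QuvD is present, so *wexD* is transcribed.

ON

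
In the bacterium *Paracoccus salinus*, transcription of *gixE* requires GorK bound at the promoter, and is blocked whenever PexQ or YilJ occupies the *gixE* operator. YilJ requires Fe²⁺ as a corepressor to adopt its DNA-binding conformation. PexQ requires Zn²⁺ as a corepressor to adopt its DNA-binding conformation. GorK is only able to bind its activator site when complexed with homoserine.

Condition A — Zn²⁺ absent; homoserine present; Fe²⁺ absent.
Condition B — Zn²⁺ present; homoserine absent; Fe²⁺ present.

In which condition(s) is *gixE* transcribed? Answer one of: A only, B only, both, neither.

A only

Condition A:
Zn²⁺ is absent, so PexQ is inactive.
Homoserine is present, so GorK is active.
Fe²⁺ is absent, so YilJ is inactive.
No repressor is bound and GorK is active, so *gixE* is transcribed.
→ *gixE* is ON in A.
Condition B:
Zn²⁺ is present, so PexQ is active.
Homoserine is absent, so GorK is inactive.
Fe²⁺ is present, so YilJ is active.
With repressor PexQ bound, *gixE* is not transcribed.
→ *gixE* is OFF in B.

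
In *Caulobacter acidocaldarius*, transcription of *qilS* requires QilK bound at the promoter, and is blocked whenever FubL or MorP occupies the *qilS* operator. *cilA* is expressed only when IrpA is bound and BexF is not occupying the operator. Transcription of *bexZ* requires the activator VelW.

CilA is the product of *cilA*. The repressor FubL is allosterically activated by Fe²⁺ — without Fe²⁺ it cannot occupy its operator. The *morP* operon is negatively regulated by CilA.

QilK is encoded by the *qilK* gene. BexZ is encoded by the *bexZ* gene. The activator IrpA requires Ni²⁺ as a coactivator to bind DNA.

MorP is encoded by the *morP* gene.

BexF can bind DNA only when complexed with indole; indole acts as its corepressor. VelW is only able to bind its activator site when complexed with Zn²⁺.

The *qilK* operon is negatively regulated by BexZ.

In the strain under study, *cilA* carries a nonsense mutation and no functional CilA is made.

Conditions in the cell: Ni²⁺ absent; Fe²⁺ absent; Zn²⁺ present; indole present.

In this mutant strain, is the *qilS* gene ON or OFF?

OFF

Fe²⁺ is absent, so FubL is inactive.
Zn²⁺ is present, so VelW is active.
No repressor is bound and VelW is active, so *bexZ* is transcribed.
So BexZ is produced and active.
With repressor BexZ bound, *qilK* is not transcribed.
So QilK is not produced.
CilA is non-functional in this strain, so it has no effect.
With no repressor bound, *morP* is transcribed.
So MorP is produced and active.
With repressor MorP bound, *qilS* is not transcribed.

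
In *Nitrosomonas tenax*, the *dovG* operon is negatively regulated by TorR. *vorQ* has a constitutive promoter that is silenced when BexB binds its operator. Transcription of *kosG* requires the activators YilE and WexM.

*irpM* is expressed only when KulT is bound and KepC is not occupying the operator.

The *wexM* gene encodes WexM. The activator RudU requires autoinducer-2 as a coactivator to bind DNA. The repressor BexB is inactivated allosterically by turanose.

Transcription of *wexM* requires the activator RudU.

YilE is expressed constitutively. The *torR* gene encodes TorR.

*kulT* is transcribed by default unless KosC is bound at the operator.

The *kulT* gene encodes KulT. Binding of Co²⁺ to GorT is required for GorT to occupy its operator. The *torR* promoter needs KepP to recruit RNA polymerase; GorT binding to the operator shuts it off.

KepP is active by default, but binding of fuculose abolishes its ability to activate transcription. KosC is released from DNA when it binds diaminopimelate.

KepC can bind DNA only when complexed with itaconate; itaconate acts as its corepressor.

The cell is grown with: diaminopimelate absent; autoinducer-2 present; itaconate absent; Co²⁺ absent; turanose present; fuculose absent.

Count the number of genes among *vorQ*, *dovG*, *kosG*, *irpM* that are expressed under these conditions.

Turanose is present, so BexB is inactive.
With no repressor bound, *vorQ* is transcribed.
→ *vorQ* is ON.
Co²⁺ is absent, so GorT is inactive.
Fuculose is absent, so KepP is active.
No repressor is bound and KepP is active, so *torR* is transcribed.
So TorR is produced and active.
With repressor TorR bound, *dovG* is not transcribed.
→ *dovG* is OFF.
YilE is produced constitutively and is active.
Autoinducer-2 is present, so RudU is active.
No repressor is bound and RudU is active, so *wexM* is transcribed.
So WexM is produced and active.
No repressor is bound and YilE and WexM are active, so *kosG* is transcribed.
→ *kosG* is ON.
Diaminopimelate is absent, so KosC is active.
With repressor KosC bound, *kulT* is not transcribed.
So KulT is not produced.
Itaconate is absent, so KepC is inactive.
Required activator KulT is absent, so *irpM* is not transcribed.
→ *irpM* is OFF.
2 of the 4 genes are transcribed.

2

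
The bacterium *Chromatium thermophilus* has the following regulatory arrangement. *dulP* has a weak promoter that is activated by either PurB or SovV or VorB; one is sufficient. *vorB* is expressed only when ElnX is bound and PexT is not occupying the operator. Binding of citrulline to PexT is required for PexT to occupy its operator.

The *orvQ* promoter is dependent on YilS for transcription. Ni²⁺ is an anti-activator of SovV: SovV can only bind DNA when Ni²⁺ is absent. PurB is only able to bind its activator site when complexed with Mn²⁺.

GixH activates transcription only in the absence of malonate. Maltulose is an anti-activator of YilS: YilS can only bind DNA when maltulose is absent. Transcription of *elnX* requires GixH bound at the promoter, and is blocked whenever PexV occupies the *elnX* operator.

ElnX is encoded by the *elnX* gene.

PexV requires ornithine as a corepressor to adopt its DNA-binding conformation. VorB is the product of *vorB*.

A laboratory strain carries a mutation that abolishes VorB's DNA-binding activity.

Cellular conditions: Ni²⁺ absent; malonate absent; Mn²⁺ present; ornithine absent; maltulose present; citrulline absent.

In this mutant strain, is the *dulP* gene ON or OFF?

ON

Mn²⁺ is present, so PurB is active.
Ni²⁺ is absent, so SovV is active.
VorB is non-functional in this strain, so it has no effect.
Activator PurB is present, so *dulP* is transcribed.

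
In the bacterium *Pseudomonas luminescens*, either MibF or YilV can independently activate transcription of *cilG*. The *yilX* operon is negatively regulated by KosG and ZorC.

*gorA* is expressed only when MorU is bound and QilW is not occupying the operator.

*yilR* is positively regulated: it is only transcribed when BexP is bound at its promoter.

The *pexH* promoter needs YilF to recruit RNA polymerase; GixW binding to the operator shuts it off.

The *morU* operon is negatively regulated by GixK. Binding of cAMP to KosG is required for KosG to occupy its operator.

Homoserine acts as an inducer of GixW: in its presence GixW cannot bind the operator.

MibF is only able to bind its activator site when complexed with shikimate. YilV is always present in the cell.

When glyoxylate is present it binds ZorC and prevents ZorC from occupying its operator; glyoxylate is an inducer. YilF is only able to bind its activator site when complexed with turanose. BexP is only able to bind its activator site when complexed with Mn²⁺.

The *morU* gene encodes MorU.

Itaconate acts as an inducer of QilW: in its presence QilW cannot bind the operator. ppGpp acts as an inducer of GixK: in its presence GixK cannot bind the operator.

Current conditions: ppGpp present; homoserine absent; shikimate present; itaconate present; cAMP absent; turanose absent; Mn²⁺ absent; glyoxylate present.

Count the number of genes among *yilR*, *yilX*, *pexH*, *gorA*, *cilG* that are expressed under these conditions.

Mn²⁺ is absent, so BexP is inactive.
Required activator BexP is absent, so *yilR* is not transcribed.
→ *yilR* is OFF.
cAMP is absent, so KosG is inactive.
Glyoxylate is present, so ZorC is inactive.
With no repressor bound, *yilX* is transcribed.
→ *yilX* is ON.
Homoserine is absent, so GixW is active.
Turanose is absent, so YilF is inactive.
With repressor GixW bound, *pexH* is not transcribed.
→ *pexH* is OFF.
Itaconate is present, so QilW is inactive.
ppGpp is present, so GixK is inactive.
With no repressor bound, *morU* is transcribed.
So MorU is produced and active.
No repressor is bound and MorU is active, so *gorA* is transcribed.
→ *gorA* is ON.
Shikimate is present, so MibF is active.
YilV is produced constitutively and is active.
Activator MibF is present, so *cilG* is transcribed.
→ *cilG* is ON.
3 of the 5 genes are transcribed.

3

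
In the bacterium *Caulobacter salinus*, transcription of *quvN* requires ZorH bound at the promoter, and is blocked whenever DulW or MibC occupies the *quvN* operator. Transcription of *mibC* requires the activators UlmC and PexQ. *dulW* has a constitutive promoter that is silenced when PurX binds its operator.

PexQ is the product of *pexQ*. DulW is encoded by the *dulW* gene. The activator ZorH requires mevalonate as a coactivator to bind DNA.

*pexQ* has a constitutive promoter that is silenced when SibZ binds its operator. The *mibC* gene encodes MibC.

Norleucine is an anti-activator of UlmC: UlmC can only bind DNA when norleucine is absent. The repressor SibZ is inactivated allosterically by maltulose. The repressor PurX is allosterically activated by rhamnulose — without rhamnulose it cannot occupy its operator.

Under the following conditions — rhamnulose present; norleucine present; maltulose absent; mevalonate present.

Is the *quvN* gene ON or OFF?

Rhamnulose is present, so PurX is active.
With repressor PurX bound, *dulW* is not transcribed.
So DulW is not produced.
Norleucine is present, so UlmC is inactive.
Maltulose is absent, so SibZ is active.
With repressor SibZ bound, *pexQ* is not transcribed.
So PexQ is not produced.
Required activator UlmC is absent, so *mibC* is not transcribed.
So MibC is not produced.
Mevalonate is present, so ZorH is active.
No repressor is bound and ZorH is active, so *quvN* is transcribed.

ON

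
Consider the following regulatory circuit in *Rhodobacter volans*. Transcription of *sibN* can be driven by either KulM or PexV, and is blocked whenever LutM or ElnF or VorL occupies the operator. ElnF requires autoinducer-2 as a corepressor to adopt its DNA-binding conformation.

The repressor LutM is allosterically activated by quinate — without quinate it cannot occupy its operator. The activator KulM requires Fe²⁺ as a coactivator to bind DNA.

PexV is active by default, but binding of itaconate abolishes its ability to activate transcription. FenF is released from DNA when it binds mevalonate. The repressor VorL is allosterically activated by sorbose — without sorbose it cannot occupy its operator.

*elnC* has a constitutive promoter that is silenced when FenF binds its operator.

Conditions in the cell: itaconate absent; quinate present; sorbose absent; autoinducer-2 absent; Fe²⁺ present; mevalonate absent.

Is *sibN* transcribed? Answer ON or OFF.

Fe²⁺ is present, so KulM is active.
Quinate is present, so LutM is active.
Autoinducer-2 is absent, so ElnF is inactive.
Itaconate is absent, so PexV is active.
Sorbose is absent, so VorL is inactive.
With repressor LutM bound, *sibN* is not transcribed.

OFF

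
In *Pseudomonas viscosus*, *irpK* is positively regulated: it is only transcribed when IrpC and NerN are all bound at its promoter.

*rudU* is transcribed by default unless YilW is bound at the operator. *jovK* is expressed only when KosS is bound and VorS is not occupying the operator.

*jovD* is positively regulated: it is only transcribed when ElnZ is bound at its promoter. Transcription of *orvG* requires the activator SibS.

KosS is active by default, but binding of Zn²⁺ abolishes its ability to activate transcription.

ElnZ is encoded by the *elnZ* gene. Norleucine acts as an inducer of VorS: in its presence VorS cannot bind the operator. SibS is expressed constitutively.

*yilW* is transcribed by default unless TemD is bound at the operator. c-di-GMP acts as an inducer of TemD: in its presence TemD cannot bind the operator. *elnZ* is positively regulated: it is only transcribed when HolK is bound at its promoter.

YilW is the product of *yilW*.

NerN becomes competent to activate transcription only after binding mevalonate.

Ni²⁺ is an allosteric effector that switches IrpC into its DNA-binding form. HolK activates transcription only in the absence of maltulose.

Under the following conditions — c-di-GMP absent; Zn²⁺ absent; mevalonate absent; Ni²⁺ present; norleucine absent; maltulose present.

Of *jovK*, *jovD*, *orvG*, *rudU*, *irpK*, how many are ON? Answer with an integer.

2

Norleucine is absent, so VorS is active.
Zn²⁺ is absent, so KosS is active.
With repressor VorS bound, *jovK* is not transcribed.
→ *jovK* is OFF.
Maltulose is present, so HolK is inactive.
Required activator HolK is absent, so *elnZ* is not transcribed.
So ElnZ is not produced.
Required activator ElnZ is absent, so *jovD* is not transcribed.
→ *jovD* is OFF.
SibS is produced constitutively and is active.
No repressor is bound and SibS is active, so *orvG* is transcribed.
→ *orvG* is ON.
c-di-GMP is absent, so TemD is active.
With repressor TemD bound, *yilW* is not transcribed.
So YilW is not produced.
With no repressor bound, *rudU* is transcribed.
→ *rudU* is ON.
Ni²⁺ is present, so IrpC is active.
Mevalonate is absent, so NerN is inactive.
Required activator NerN is absent, so *irpK* is not transcribed.
→ *irpK* is OFF.
2 of the 5 genes are transcribed.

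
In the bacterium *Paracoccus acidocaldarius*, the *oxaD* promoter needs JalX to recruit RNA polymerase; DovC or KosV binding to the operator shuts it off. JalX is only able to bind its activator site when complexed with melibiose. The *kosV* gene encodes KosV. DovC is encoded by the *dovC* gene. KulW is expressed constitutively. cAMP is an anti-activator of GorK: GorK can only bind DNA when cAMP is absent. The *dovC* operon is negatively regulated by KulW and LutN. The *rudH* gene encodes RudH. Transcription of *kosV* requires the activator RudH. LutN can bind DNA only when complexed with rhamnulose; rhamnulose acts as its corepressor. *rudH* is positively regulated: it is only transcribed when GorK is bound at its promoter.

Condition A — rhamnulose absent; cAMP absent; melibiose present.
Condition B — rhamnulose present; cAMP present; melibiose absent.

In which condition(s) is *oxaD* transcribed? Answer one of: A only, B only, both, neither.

Condition A:
KulW is produced constitutively and is active.
Rhamnulose is absent, so LutN is inactive.
With repressor KulW bound, *dovC* is not transcribed.
So DovC is not produced.
cAMP is absent, so GorK is active.
No repressor is bound and GorK is active, so *rudH* is transcribed.
So RudH is produced and active.
No repressor is bound and RudH is active, so *kosV* is transcribed.
So KosV is produced and active.
Melibiose is present, so JalX is active.
With repressor KosV bound, *oxaD* is not transcribed.
→ *oxaD* is OFF in A.
Condition B:
KulW is produced constitutively and is active.
Rhamnulose is present, so LutN is active.
With repressor KulW bound, *dovC* is not transcribed.
So DovC is not produced.
cAMP is present, so GorK is inactive.
Required activator GorK is absent, so *rudH* is not transcribed.
So RudH is not produced.
Required activator RudH is absent, so *kosV* is not transcribed.
So KosV is not produced.
Melibiose is absent, so JalX is inactive.
Required activator JalX is absent, so *oxaD* is not transcribed.
→ *oxaD* is OFF in B.

neither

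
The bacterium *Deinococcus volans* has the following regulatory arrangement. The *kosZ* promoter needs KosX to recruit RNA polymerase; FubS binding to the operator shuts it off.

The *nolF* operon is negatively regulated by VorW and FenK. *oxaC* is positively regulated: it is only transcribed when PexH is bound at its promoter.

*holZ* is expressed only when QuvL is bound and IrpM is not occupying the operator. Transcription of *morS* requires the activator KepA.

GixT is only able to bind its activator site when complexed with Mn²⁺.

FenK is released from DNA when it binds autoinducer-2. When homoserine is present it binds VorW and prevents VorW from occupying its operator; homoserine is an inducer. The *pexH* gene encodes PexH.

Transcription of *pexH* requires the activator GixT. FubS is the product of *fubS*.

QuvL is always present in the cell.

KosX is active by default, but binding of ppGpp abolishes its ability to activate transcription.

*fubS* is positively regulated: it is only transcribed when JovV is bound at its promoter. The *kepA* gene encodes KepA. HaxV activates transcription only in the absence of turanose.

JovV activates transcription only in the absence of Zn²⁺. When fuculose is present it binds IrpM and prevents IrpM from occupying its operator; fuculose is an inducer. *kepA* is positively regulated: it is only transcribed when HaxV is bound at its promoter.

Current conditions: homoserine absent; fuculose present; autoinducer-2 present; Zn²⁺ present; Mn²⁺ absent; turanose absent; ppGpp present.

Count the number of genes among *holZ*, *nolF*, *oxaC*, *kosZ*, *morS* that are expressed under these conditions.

QuvL is produced constitutively and is active.
Fuculose is present, so IrpM is inactive.
No repressor is bound and QuvL is active, so *holZ* is transcribed.
→ *holZ* is ON.
Homoserine is absent, so VorW is active.
Autoinducer-2 is present, so FenK is inactive.
With repressor VorW bound, *nolF* is not transcribed.
→ *nolF* is OFF.
Mn²⁺ is absent, so GixT is inactive.
Required activator GixT is absent, so *pexH* is not transcribed.
So PexH is not produced.
Required activator PexH is absent, so *oxaC* is not transcribed.
→ *oxaC* is OFF.
ppGpp is present, so KosX is inactive.
Zn²⁺ is present, so JovV is inactive.
Required activator JovV is absent, so *fubS* is not transcribed.
So FubS is not produced.
Required activator KosX is absent, so *kosZ* is not transcribed.
→ *kosZ* is OFF.
Turanose is absent, so HaxV is active.
No repressor is bound and HaxV is active, so *kepA* is transcribed.
So KepA is produced and active.
No repressor is bound and KepA is active, so *morS* is transcribed.
→ *morS* is ON.
2 of the 5 genes are transcribed.

2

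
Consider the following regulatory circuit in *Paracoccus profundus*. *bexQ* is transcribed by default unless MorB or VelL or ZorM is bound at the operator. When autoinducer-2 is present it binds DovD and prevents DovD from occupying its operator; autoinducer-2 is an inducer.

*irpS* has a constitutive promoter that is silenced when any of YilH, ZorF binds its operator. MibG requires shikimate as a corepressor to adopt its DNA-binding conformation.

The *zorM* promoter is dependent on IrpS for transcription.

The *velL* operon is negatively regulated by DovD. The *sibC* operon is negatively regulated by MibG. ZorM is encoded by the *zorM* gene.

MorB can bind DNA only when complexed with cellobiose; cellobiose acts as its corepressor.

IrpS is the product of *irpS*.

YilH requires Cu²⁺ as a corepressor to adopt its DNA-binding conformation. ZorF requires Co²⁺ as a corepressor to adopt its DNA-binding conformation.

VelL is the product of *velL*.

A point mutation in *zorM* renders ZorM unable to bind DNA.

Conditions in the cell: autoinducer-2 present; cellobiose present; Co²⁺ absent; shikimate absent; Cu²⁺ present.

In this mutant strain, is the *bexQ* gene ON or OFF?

Cellobiose is present, so MorB is active.
Autoinducer-2 is present, so DovD is inactive.
With no repressor bound, *velL* is transcribed.
So VelL is produced and active.
ZorM is non-functional in this strain, so it has no effect.
With repressor MorB bound, *bexQ* is not transcribed.

OFF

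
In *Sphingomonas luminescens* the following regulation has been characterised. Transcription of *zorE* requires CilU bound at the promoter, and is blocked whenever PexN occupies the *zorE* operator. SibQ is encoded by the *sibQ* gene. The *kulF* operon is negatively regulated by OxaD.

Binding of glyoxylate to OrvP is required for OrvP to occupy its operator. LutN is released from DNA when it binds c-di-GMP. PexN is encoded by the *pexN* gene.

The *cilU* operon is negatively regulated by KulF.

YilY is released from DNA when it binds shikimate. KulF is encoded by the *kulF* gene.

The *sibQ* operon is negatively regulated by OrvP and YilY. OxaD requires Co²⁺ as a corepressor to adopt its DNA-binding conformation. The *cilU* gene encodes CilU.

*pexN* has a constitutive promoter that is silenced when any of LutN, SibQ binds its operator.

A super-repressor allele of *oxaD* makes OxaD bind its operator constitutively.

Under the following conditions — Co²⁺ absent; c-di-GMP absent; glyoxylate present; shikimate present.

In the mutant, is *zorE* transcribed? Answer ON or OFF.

ON

c-di-GMP is absent, so LutN is active.
Glyoxylate is present, so OrvP is active.
Shikimate is present, so YilY is inactive.
With repressor OrvP bound, *sibQ* is not transcribed.
So SibQ is not produced.
With repressor LutN bound, *pexN* is not transcribed.
So PexN is not produced.
OxaD is constitutively active in this strain.
With repressor OxaD bound, *kulF* is not transcribed.
So KulF is not produced.
With no repressor bound, *cilU* is transcribed.
So CilU is produced and active.
No repressor is bound and CilU is active, so *zorE* is transcribed.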